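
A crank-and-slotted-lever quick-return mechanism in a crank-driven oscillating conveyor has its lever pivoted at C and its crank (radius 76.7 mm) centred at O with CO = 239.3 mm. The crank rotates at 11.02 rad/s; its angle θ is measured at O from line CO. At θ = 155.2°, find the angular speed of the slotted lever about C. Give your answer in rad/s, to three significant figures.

ω = 11.02 rad/s
Crank pin A relative to C: A = (d + r cosθ, r sinθ); lever angle φ = atan2(r sinθ, d + r cosθ).
Differentiating tanφ: φ̇ = rω(d cosθ + r)/(d² + r² + 2dr cosθ).
d² + r² + 2dr cosθ = |CA|² = 0.0298241 m²;  d cosθ + r = -0.14053 m.
|ω_lever| = |0.0767·11.02·-0.14053| / 0.0298241 = 3.9827 rad/s.

3.98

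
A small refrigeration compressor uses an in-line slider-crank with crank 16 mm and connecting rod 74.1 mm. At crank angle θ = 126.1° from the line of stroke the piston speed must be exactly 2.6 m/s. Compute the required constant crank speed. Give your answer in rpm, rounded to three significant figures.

2210

For an in-line slider-crank, |v_piston| = rω|sinθ|·[1 + r cosθ/√(L² − r² sin²θ)].
With r = 0.016 m, L = 0.0741 m, θ = 126.1°: the bracketed kinematic factor |dx/dθ| = 0.011258 m.
ω = v/|dx/dθ| = 2.6/0.011258 = 230.96 rad/s.
N = 60ω/(2π) = 2205.5 rpm.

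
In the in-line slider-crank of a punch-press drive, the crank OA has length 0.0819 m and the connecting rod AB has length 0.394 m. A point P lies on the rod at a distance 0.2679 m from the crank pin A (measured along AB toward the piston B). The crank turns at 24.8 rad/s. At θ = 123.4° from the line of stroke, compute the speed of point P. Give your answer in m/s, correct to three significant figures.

ω = 24.8 rad/s.  Crank-pin speed |V_A| = rω = 2.0311 m/s, perpendicular to OA.
Rod angle: sinφ = −(r/L) sinθ ⇒ φ = -9.994°; ω_rod = −rω cosθ/√(L²−r²sin²θ) = +2.8815 rad/s.
V_P = V_A + ω_rod × AP, with AP = 0.2679 m along the rod.
Components: V_Px = −rω sinθ − a·ω_rod·sinφ = -1.5617 m/s;  V_Py = rω cosθ + a·ω_rod·cosφ = -0.35785 m/s.
|V_P| = √(V_Px² + V_Py²) = 1.6022 m/s.

1.60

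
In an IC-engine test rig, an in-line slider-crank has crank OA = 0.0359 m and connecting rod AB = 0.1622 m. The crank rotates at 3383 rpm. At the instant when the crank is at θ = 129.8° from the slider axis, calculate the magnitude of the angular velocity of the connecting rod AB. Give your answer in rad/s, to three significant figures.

50.9

ω = 354.3 rad/s (converted from 3383 rpm).
The rod makes angle φ with the slider axis where L sinφ = r sinθ; differentiating, L cosφ·φ̇ = r ω cosθ.
L cosφ = √(L² − r² sin²θ) = 0.15984 m.
|ω_rod| = r ω |cosθ| / √(L² − r² sin²θ) = 0.0359·354.3·0.64011/0.15984 = 50.933 rad/s.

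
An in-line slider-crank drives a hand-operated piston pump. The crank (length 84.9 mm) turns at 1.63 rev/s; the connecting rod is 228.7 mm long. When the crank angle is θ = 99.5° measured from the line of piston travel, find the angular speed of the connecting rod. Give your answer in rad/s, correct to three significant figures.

0.674

ω = 10.24 rad/s (converted from 1.63 rev/s).
The rod makes angle φ with the slider axis where L sinφ = r sinθ; differentiating, L cosφ·φ̇ = r ω cosθ.
L cosφ = √(L² − r² sin²θ) = 0.21282 m.
|ω_rod| = r ω |cosθ| / √(L² − r² sin²θ) = 0.0849·10.24·0.16505/0.21282 = 0.67433 rad/s.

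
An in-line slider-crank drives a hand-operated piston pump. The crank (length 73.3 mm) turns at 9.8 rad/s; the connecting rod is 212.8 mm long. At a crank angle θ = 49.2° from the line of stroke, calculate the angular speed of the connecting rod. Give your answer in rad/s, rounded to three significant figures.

2.28

ω = 9.8 rad/s
The rod makes angle φ with the slider axis where L sinφ = r sinθ; differentiating, L cosφ·φ̇ = r ω cosθ.
L cosφ = √(L² − r² sin²θ) = 0.20544 m.
|ω_rod| = r ω |cosθ| / √(L² − r² sin²θ) = 0.0733·9.8·0.65342/0.20544 = 2.2848 rad/s.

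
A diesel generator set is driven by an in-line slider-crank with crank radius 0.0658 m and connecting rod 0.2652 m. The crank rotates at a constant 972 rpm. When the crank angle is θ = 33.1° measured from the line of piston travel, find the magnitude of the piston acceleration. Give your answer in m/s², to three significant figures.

642

ω = 2π·972/60 = 101.8 rad/s
x(θ) = r cosθ + √(L² − r² sin²θ); with ω constant, a = ω²·d²x/dθ².
d²x/dθ² = −r cosθ − r²(cos2θ)/√u − r⁴ sin²2θ/(4u^{3/2}),  u = L² − r² sin²θ = 0.0690398 m².
Substituting r = 0.0658 m, L = 0.2652 m, θ = 33.1°: d²x/dθ² = -0.061988 m.
a = ω²·d²x/dθ² = (101.8)²·(-0.061988) = -642.24 m/s²;  |a| = 642.24 m/s².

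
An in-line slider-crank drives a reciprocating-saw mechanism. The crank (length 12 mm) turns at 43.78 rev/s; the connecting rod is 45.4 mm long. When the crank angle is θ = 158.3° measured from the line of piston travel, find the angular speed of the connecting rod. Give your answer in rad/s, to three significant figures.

67.9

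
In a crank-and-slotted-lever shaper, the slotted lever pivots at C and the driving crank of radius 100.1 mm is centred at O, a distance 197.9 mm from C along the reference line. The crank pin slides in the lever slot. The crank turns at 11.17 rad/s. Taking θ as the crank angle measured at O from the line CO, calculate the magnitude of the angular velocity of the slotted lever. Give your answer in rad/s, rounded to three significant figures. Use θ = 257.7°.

1.59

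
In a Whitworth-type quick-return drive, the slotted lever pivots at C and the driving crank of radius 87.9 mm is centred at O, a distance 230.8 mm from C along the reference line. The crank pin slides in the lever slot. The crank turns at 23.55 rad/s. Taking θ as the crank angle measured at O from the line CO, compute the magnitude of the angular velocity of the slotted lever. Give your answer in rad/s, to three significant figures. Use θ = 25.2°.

6.29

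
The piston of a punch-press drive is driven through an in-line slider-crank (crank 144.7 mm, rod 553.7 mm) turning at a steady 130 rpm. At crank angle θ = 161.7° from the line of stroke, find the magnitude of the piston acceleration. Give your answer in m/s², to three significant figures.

ω = 2π·130/60 = 13.61 rad/s
x(θ) = r cosθ + √(L² − r² sin²θ); with ω constant, a = ω²·d²x/dθ².
d²x/dθ² = −r cosθ − r²(cos2θ)/√u − r⁴ sin²2θ/(4u^{3/2}),  u = L² − r² sin²θ = 0.304519 m².
Substituting r = 0.1447 m, L = 0.5537 m, θ = 161.7°: d²x/dθ² = +0.10669 m.
a = ω²·d²x/dθ² = (13.61)²·(+0.10669) = +19.773 m/s²;  |a| = 19.773 m/s².

19.8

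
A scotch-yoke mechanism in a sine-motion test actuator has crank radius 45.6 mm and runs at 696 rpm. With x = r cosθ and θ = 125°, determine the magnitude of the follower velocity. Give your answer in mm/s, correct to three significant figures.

ω = 72.88 rad/s (from 696 rpm).
x = r cosθ ⇒ ẋ = −rω sinθ.
|v| = rω|sinθ| = 0.0456·72.88·|sin 125°| = 2.7225 m/s = 2722.5 mm/s.

2720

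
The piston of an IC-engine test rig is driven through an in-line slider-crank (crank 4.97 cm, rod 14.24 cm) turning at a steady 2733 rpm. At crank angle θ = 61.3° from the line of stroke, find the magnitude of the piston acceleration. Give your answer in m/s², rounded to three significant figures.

ω = 2π·2733/60 = 286.2 rad/s
x(θ) = r cosθ + √(L² − r² sin²θ); with ω constant, a = ω²·d²x/dθ².
d²x/dθ² = −r cosθ − r²(cos2θ)/√u − r⁴ sin²2θ/(4u^{3/2}),  u = L² − r² sin²θ = 0.0183773 m².
Substituting r = 0.0497 m, L = 0.1424 m, θ = 61.3°: d²x/dθ² = -0.014485 m.
a = ω²·d²x/dθ² = (286.2)²·(-0.014485) = -1186.4 m/s²;  |a| = 1186.4 m/s².

1190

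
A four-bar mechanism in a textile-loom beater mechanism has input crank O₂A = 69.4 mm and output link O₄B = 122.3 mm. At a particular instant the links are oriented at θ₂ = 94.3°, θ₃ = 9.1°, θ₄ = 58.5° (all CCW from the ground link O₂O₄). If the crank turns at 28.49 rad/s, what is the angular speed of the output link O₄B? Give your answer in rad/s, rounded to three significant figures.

21.2

ω₂ = 28.49 rad/s
Differentiating the loop-closure r₂e^{iθ₂}+r₃e^{iθ₃}=r₁+r₄e^{iθ₄} gives r₂ω₂e^{iθ₂}+r₃ω₃e^{iθ₃}=r₄ω₄e^{iθ₄}.
Eliminating the other unknown: ω₄ = r₂ω₂ sin(θ₂−θ₃) / [r₄ sin(θ₄−θ₃)].
Numerator sine = +0.99649; denominator sine = +0.75927.
Result = 0.0694·28.49·(+0.99649) / (0.1223·(+0.75927)) = +21.218 rad/s; magnitude 21.218 rad/s.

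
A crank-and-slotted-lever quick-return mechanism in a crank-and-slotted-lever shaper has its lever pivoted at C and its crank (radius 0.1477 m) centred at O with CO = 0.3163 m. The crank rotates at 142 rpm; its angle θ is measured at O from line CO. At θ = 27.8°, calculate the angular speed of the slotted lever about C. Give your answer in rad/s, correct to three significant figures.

4.59

ω = 14.87 rad/s (from 142 rpm).
Crank pin A relative to C: A = (d + r cosθ, r sinθ); lever angle φ = atan2(r sinθ, d + r cosθ).
Differentiating tanφ: φ̇ = rω(d cosθ + r)/(d² + r² + 2dr cosθ).
d² + r² + 2dr cosθ = |CA|² = 0.204512 m²;  d cosθ + r = +0.42749 m.
|ω_lever| = |0.1477·14.87·+0.42749| / 0.204512 = 4.591 rad/s.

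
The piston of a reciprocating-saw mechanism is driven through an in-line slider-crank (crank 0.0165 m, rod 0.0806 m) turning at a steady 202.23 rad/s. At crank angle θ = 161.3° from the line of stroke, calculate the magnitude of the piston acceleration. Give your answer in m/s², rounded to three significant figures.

ω = 202.2 rad/s
x(θ) = r cosθ + √(L² − r² sin²θ); with ω constant, a = ω²·d²x/dθ².
d²x/dθ² = −r cosθ − r²(cos2θ)/√u − r⁴ sin²2θ/(4u^{3/2}),  u = L² − r² sin²θ = 0.00646837 m².
Substituting r = 0.0165 m, L = 0.0806 m, θ = 161.3°: d²x/dθ² = +0.012927 m.
a = ω²·d²x/dθ² = (202.2)²·(+0.012927) = +528.66 m/s²;  |a| = 528.66 m/s².

529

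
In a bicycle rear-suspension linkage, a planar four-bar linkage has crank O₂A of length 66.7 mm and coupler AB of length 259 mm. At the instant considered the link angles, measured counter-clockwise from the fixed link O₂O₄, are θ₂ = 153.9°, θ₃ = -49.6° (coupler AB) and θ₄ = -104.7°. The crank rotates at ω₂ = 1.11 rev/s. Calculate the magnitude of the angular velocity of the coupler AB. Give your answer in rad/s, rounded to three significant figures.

2.15

ω₂ = 6.974 rad/s (from 1.11 rev/s).
Differentiating the loop-closure r₂e^{iθ₂}+r₃e^{iθ₃}=r₁+r₄e^{iθ₄} gives r₂ω₂e^{iθ₂}+r₃ω₃e^{iθ₃}=r₄ω₄e^{iθ₄}.
Eliminating the other unknown: ω₃ = r₂ω₂ sin(θ₄−θ₂) / [r₃ sin(θ₃−θ₄)].
Numerator sine = +0.98027; denominator sine = +0.82015.
Result = 0.0667·6.974·(+0.98027) / (0.259·(+0.82015)) = +2.1467 rad/s; magnitude 2.1467 rad/s.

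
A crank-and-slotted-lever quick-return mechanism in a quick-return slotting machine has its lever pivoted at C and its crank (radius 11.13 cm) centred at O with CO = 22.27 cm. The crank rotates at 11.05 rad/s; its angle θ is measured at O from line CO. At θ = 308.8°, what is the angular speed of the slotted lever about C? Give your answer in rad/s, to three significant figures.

ω = 11.05 rad/s
Crank pin A relative to C: A = (d + r cosθ, r sinθ); lever angle φ = atan2(r sinθ, d + r cosθ).
Differentiating tanφ: φ̇ = rω(d cosθ + r)/(d² + r² + 2dr cosθ).
d² + r² + 2dr cosθ = |CA|² = 0.0930456 m²;  d cosθ + r = +0.25084 m.
|ω_lever| = |0.1113·11.05·+0.25084| / 0.0930456 = 3.3156 rad/s.

3.32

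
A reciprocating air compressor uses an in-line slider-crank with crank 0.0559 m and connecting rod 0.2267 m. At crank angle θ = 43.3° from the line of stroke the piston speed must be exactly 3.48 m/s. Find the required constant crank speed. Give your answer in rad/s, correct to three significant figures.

76.8

For an in-line slider-crank, |v_piston| = rω|sinθ|·[1 + r cosθ/√(L² − r² sin²θ)].
With r = 0.0559 m, L = 0.2267 m, θ = 43.3°: the bracketed kinematic factor |dx/dθ| = 0.045318 m.
ω = v/|dx/dθ| = 3.48/0.045318 = 76.791 rad/s.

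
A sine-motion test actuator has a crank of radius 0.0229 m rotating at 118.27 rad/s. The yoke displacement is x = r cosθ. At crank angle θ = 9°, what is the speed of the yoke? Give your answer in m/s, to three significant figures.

ω = 118.3 rad/s
x = r cosθ ⇒ ẋ = −rω sinθ.
|v| = rω|sinθ| = 0.0229·118.3·|sin 9°| = 0.42368 m/s.

0.424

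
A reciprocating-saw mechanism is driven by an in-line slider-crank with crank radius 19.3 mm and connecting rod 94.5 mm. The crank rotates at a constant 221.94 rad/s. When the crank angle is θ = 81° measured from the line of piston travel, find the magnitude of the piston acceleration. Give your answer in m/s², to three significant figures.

39.6

ω = 221.9 rad/s
x(θ) = r cosθ + √(L² − r² sin²θ); with ω constant, a = ω²·d²x/dθ².
d²x/dθ² = −r cosθ − r²(cos2θ)/√u − r⁴ sin²2θ/(4u^{3/2}),  u = L² − r² sin²θ = 0.00856688 m².
Substituting r = 0.0193 m, L = 0.0945 m, θ = 81°: d²x/dθ² = +0.00080409 m.
a = ω²·d²x/dθ² = (221.9)²·(+0.00080409) = +39.607 m/s²;  |a| = 39.607 m/s².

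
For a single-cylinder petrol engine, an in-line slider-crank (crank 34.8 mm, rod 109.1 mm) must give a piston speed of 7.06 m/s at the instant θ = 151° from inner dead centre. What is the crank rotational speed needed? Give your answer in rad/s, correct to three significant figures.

583

For an in-line slider-crank, |v_piston| = rω|sinθ|·[1 + r cosθ/√(L² − r² sin²θ)].
With r = 0.0348 m, L = 0.1091 m, θ = 151°: the bracketed kinematic factor |dx/dθ| = 0.012107 m.
ω = v/|dx/dθ| = 7.06/0.012107 = 583.12 rad/s.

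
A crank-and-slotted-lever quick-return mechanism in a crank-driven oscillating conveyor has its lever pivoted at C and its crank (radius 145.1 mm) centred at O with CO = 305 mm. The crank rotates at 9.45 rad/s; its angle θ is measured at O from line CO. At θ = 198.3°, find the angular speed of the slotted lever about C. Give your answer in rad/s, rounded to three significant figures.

ω = 9.45 rad/s
Crank pin A relative to C: A = (d + r cosθ, r sinθ); lever angle φ = atan2(r sinθ, d + r cosθ).
Differentiating tanφ: φ̇ = rω(d cosθ + r)/(d² + r² + 2dr cosθ).
d² + r² + 2dr cosθ = |CA|² = 0.0300444 m²;  d cosθ + r = -0.14447 m.
|ω_lever| = |0.1451·9.45·-0.14447| / 0.0300444 = 6.5937 rad/s.

6.59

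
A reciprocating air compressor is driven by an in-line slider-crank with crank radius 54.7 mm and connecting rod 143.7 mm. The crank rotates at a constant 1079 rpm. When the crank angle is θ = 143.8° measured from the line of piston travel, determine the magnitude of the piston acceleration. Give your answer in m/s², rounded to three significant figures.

472

ω = 2π·1079/60 = 113 rad/s
x(θ) = r cosθ + √(L² − r² sin²θ); with ω constant, a = ω²·d²x/dθ².
d²x/dθ² = −r cosθ − r²(cos2θ)/√u − r⁴ sin²2θ/(4u^{3/2}),  u = L² − r² sin²θ = 0.019606 m².
Substituting r = 0.0547 m, L = 0.1437 m, θ = 143.8°: d²x/dθ² = +0.036939 m.
a = ω²·d²x/dθ² = (113)²·(+0.036939) = +471.61 m/s²;  |a| = 471.61 m/s².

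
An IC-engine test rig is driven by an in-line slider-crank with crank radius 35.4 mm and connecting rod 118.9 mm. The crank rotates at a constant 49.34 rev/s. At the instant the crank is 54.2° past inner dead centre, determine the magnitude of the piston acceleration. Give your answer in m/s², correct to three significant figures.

ω = 2π·49.3 = 310 rad/s
x(θ) = r cosθ + √(L² − r² sin²θ); with ω constant, a = ω²·d²x/dθ².
d²x/dθ² = −r cosθ − r²(cos2θ)/√u − r⁴ sin²2θ/(4u^{3/2}),  u = L² − r² sin²θ = 0.0133129 m².
Substituting r = 0.0354 m, L = 0.1189 m, θ = 54.2°: d²x/dθ² = -0.017509 m.
a = ω²·d²x/dθ² = (310)²·(-0.017509) = -1682.8 m/s²;  |a| = 1682.8 m/s².

1680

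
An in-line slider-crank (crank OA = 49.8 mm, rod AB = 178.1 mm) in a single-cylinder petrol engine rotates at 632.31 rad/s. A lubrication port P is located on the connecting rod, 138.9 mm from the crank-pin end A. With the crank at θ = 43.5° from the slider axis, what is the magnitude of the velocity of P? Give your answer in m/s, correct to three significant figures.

25.7

ω = 632.3 rad/s.  Crank-pin speed |V_A| = rω = 31.489 m/s, perpendicular to OA.
Rod angle: sinφ = −(r/L) sinθ ⇒ φ = -11.097°; ω_rod = −rω cosθ/√(L²−r²sin²θ) = -130.69 rad/s.
V_P = V_A + ω_rod × AP, with AP = 0.1389 m along the rod.
Components: V_Px = −rω sinθ − a·ω_rod·sinφ = -25.17 m/s;  V_Py = rω cosθ + a·ω_rod·cosφ = +5.0274 m/s.
|V_P| = √(V_Px² + V_Py²) = 25.667 m/s.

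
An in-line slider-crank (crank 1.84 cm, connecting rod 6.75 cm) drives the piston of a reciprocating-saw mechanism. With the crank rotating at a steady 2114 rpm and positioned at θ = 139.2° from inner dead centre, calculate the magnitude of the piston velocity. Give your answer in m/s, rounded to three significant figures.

2.10

ω = 2π·2114/60 = 221.4 rad/s
For an in-line slider-crank, x = r cosθ + √(L² − r² sin²θ), so v = −rω sinθ·[1 + r cosθ/√(L² − r² sin²θ)].
With r = 0.0184 m, L = 0.0675 m, θ = 139.2°: √(L² − r² sin²θ) = 0.066421 m.
v = −0.0184·221.4·0.65342·[1 + 0.0184·-0.75700/0.066421] = -2.1035 m/s.
|v| = 2.1035 m/s.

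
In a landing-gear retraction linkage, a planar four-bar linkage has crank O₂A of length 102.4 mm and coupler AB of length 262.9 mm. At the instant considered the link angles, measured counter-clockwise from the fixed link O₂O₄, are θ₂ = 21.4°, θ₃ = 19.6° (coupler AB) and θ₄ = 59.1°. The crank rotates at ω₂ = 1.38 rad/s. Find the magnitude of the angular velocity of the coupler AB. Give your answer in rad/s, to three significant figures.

ω₂ = 1.38 rad/s
Differentiating the loop-closure r₂e^{iθ₂}+r₃e^{iθ₃}=r₁+r₄e^{iθ₄} gives r₂ω₂e^{iθ₂}+r₃ω₃e^{iθ₃}=r₄ω₄e^{iθ₄}.
Eliminating the other unknown: ω₃ = r₂ω₂ sin(θ₄−θ₂) / [r₃ sin(θ₃−θ₄)].
Numerator sine = +0.61153; denominator sine = -0.63608.
Result = 0.1024·1.38·(+0.61153) / (0.2629·(-0.63608)) = -0.51677 rad/s; magnitude 0.51677 rad/s.

0.517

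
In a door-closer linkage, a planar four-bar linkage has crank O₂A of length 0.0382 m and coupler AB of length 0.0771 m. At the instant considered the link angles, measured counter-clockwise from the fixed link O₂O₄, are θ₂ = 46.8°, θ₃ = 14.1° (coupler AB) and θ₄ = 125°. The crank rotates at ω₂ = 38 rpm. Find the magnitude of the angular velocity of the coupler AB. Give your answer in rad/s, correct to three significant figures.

2.07

ω₂ = 3.979 rad/s (from 38 rpm).
Differentiating the loop-closure r₂e^{iθ₂}+r₃e^{iθ₃}=r₁+r₄e^{iθ₄} gives r₂ω₂e^{iθ₂}+r₃ω₃e^{iθ₃}=r₄ω₄e^{iθ₄}.
Eliminating the other unknown: ω₃ = r₂ω₂ sin(θ₄−θ₂) / [r₃ sin(θ₃−θ₄)].
Numerator sine = +0.97887; denominator sine = -0.93420.
Result = 0.0382·3.979·(+0.97887) / (0.0771·(-0.93420)) = -2.0659 rad/s; magnitude 2.0659 rad/s.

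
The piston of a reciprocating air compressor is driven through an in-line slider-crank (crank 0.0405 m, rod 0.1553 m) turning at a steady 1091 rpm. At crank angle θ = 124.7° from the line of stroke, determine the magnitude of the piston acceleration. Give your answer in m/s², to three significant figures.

ω = 2π·1091/60 = 114.2 rad/s
x(θ) = r cosθ + √(L² − r² sin²θ); with ω constant, a = ω²·d²x/dθ².
d²x/dθ² = −r cosθ − r²(cos2θ)/√u − r⁴ sin²2θ/(4u^{3/2}),  u = L² − r² sin²θ = 0.0230094 m².
Substituting r = 0.0405 m, L = 0.1553 m, θ = 124.7°: d²x/dθ² = +0.026692 m.
a = ω²·d²x/dθ² = (114.2)²·(+0.026692) = +348.4 m/s²;  |a| = 348.4 m/s².

348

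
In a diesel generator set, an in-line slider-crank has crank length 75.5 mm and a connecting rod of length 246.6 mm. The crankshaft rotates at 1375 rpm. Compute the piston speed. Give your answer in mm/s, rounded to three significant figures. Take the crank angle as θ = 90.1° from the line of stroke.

ω = 2π·1375/60 = 144 rad/s
For an in-line slider-crank, x = r cosθ + √(L² − r² sin²θ), so v = −rω sinθ·[1 + r cosθ/√(L² − r² sin²θ)].
With r = 0.0755 m, L = 0.2466 m, θ = 90.1°: √(L² − r² sin²θ) = 0.23476 m.
v = −0.0755·144·1.00000·[1 + 0.0755·-0.00175/0.23476] = -10.865 m/s.
|v| = 10.865 m/s = 10865 mm/s.

10900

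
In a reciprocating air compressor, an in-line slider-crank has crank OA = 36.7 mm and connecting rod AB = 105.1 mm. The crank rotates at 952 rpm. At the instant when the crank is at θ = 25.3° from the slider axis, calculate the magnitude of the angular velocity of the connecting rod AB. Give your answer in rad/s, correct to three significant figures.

31.8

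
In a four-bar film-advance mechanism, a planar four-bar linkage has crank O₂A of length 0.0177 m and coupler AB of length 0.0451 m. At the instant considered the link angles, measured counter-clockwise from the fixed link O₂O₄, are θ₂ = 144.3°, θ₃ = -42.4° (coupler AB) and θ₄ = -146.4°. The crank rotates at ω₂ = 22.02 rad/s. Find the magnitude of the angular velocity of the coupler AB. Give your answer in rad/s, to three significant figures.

8.33

ω₂ = 22.02 rad/s
Differentiating the loop-closure r₂e^{iθ₂}+r₃e^{iθ₃}=r₁+r₄e^{iθ₄} gives r₂ω₂e^{iθ₂}+r₃ω₃e^{iθ₃}=r₄ω₄e^{iθ₄}.
Eliminating the other unknown: ω₃ = r₂ω₂ sin(θ₄−θ₂) / [r₃ sin(θ₃−θ₄)].
Numerator sine = +0.93544; denominator sine = +0.97030.
Result = 0.0177·22.02·(+0.93544) / (0.0451·(+0.97030)) = +8.3316 rad/s; magnitude 8.3316 rad/s.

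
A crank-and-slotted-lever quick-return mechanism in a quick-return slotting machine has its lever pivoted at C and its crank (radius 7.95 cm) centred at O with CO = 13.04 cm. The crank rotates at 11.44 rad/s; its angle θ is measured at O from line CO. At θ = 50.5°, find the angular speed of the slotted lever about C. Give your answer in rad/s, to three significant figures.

ω = 11.44 rad/s
Crank pin A relative to C: A = (d + r cosθ, r sinθ); lever angle φ = atan2(r sinθ, d + r cosθ).
Differentiating tanφ: φ̇ = rω(d cosθ + r)/(d² + r² + 2dr cosθ).
d² + r² + 2dr cosθ = |CA|² = 0.0365126 m²;  d cosθ + r = +0.16244 m.
|ω_lever| = |0.0795·11.44·+0.16244| / 0.0365126 = 4.0463 rad/s.

4.05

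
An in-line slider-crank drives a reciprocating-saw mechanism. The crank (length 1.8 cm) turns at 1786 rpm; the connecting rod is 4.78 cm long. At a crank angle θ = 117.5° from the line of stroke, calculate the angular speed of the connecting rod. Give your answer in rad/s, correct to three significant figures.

ω = 187 rad/s (converted from 1786 rpm).
The rod makes angle φ with the slider axis where L sinφ = r sinθ; differentiating, L cosφ·φ̇ = r ω cosθ.
L cosφ = √(L² − r² sin²θ) = 0.045055 m.
|ω_rod| = r ω |cosθ| / √(L² − r² sin²θ) = 0.018·187·0.46175/0.045055 = 34.502 rad/s.

34.5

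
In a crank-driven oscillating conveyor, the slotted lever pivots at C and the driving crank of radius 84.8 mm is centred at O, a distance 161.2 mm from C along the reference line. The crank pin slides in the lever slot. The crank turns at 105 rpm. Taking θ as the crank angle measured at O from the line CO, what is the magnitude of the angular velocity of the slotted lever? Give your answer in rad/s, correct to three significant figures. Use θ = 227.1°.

ω = 11 rad/s (from 105 rpm).
Crank pin A relative to C: A = (d + r cosθ, r sinθ); lever angle φ = atan2(r sinθ, d + r cosθ).
Differentiating tanφ: φ̇ = rω(d cosθ + r)/(d² + r² + 2dr cosθ).
d² + r² + 2dr cosθ = |CA|² = 0.0145659 m²;  d cosθ + r = -0.024932 m.
|ω_lever| = |0.0848·11·-0.024932| / 0.0145659 = 1.596 rad/s.

1.60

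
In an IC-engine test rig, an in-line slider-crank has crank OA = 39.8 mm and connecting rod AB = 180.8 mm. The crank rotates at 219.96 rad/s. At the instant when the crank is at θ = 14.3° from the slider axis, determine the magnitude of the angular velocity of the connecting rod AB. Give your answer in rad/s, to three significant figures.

47.0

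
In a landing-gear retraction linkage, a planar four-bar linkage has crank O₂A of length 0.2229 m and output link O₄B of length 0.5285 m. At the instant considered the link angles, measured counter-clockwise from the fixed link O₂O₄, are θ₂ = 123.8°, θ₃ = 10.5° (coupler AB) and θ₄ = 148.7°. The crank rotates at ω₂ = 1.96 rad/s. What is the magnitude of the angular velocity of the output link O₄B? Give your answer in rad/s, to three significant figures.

ω₂ = 1.96 rad/s
Differentiating the loop-closure r₂e^{iθ₂}+r₃e^{iθ₃}=r₁+r₄e^{iθ₄} gives r₂ω₂e^{iθ₂}+r₃ω₃e^{iθ₃}=r₄ω₄e^{iθ₄}.
Eliminating the other unknown: ω₄ = r₂ω₂ sin(θ₂−θ₃) / [r₄ sin(θ₄−θ₃)].
Numerator sine = +0.91845; denominator sine = +0.66653.
Result = 0.2229·1.96·(+0.91845) / (0.5285·(+0.66653)) = +1.1391 rad/s; magnitude 1.1391 rad/s.

1.14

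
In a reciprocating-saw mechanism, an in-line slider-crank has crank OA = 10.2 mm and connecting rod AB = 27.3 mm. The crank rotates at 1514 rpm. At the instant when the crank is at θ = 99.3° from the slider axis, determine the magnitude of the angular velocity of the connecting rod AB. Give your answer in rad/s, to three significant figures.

ω = 158.5 rad/s (converted from 1514 rpm).
The rod makes angle φ with the slider axis where L sinφ = r sinθ; differentiating, L cosφ·φ̇ = r ω cosθ.
L cosφ = √(L² − r² sin²θ) = 0.025377 m.
|ω_rod| = r ω |cosθ| / √(L² − r² sin²θ) = 0.0102·158.5·0.16160/0.025377 = 10.299 rad/s.

10.3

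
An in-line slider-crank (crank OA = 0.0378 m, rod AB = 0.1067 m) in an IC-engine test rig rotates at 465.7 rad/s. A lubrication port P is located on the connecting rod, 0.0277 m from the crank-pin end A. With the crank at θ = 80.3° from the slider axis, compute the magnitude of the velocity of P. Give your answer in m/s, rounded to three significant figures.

17.8

ω = 465.7 rad/s.  Crank-pin speed |V_A| = rω = 17.603 m/s, perpendicular to OA.
Rod angle: sinφ = −(r/L) sinθ ⇒ φ = -20.438°; ω_rod = −rω cosθ/√(L²−r²sin²θ) = -29.665 rad/s.
V_P = V_A + ω_rod × AP, with AP = 0.0277 m along the rod.
Components: V_Px = −rω sinθ − a·ω_rod·sinφ = -17.639 m/s;  V_Py = rω cosθ + a·ω_rod·cosφ = +2.196 m/s.
|V_P| = √(V_Px² + V_Py²) = 17.775 m/s.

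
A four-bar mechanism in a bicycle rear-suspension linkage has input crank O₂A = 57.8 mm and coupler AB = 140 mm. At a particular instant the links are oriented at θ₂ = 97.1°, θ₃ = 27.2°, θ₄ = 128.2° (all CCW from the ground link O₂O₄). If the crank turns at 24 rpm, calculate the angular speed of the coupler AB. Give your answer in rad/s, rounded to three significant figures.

0.546

ω₂ = 2.513 rad/s (from 24 rpm).
Differentiating the loop-closure r₂e^{iθ₂}+r₃e^{iθ₃}=r₁+r₄e^{iθ₄} gives r₂ω₂e^{iθ₂}+r₃ω₃e^{iθ₃}=r₄ω₄e^{iθ₄}.
Eliminating the other unknown: ω₃ = r₂ω₂ sin(θ₄−θ₂) / [r₃ sin(θ₃−θ₄)].
Numerator sine = +0.51653; denominator sine = -0.98163.
Result = 0.0578·2.513·(+0.51653) / (0.14·(-0.98163)) = -0.546 rad/s; magnitude 0.546 rad/s.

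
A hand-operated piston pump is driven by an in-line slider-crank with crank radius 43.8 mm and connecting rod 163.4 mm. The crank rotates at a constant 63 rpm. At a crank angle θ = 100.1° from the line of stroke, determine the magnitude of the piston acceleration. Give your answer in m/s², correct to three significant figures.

0.830

ω = 2π·63/60 = 6.597 rad/s
x(θ) = r cosθ + √(L² − r² sin²θ); with ω constant, a = ω²·d²x/dθ².
d²x/dθ² = −r cosθ − r²(cos2θ)/√u − r⁴ sin²2θ/(4u^{3/2}),  u = L² − r² sin²θ = 0.0248401 m².
Substituting r = 0.0438 m, L = 0.1634 m, θ = 100.1°: d²x/dθ² = +0.019077 m.
a = ω²·d²x/dθ² = (6.597)²·(+0.019077) = +0.83031 m/s²;  |a| = 0.83031 m/s².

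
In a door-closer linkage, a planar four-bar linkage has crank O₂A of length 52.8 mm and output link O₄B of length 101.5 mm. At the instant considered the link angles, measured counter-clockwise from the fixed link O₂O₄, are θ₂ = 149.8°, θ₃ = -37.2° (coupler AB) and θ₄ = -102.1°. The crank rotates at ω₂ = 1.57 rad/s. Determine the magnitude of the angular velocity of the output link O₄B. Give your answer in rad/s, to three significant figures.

0.110

ω₂ = 1.57 rad/s
Differentiating the loop-closure r₂e^{iθ₂}+r₃e^{iθ₃}=r₁+r₄e^{iθ₄} gives r₂ω₂e^{iθ₂}+r₃ω₃e^{iθ₃}=r₄ω₄e^{iθ₄}.
Eliminating the other unknown: ω₄ = r₂ω₂ sin(θ₂−θ₃) / [r₄ sin(θ₄−θ₃)].
Numerator sine = -0.12187; denominator sine = -0.90557.
Result = 0.0528·1.57·(-0.12187) / (0.1015·(-0.90557)) = +0.10991 rad/s; magnitude 0.10991 rad/s.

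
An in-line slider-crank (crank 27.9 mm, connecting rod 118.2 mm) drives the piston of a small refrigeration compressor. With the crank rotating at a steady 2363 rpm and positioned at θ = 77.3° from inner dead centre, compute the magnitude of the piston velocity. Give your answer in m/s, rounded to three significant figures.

ω = 2π·2363/60 = 247.5 rad/s
For an in-line slider-crank, x = r cosθ + √(L² − r² sin²θ), so v = −rω sinθ·[1 + r cosθ/√(L² − r² sin²θ)].
With r = 0.0279 m, L = 0.1182 m, θ = 77.3°: √(L² − r² sin²θ) = 0.11502 m.
v = −0.0279·247.5·0.97553·[1 + 0.0279·0.21985/0.11502] = -7.0942 m/s.
|v| = 7.0942 m/s.

7.09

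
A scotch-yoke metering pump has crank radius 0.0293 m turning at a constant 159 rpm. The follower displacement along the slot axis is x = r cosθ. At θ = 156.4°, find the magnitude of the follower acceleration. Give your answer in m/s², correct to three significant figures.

ω = 16.65 rad/s (from 159 rpm).
x = r cosθ ⇒ ẍ = −rω² cosθ (ω constant).
|a| = rω²|cosθ| = 0.0293·(16.65)²·|cos 156.4°| = 7.4437 m/s².

7.44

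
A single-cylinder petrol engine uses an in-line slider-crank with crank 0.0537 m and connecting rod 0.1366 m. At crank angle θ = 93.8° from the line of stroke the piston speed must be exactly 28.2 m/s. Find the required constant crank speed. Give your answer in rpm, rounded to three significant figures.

5170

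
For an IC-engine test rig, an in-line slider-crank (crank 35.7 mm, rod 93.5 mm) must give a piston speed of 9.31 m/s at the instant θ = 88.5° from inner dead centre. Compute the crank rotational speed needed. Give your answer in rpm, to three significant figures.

2460

For an in-line slider-crank, |v_piston| = rω|sinθ|·[1 + r cosθ/√(L² − r² sin²θ)].
With r = 0.0357 m, L = 0.0935 m, θ = 88.5°: the bracketed kinematic factor |dx/dθ| = 0.036074 m.
ω = v/|dx/dθ| = 9.31/0.036074 = 258.08 rad/s.
N = 60ω/(2π) = 2464.5 rpm.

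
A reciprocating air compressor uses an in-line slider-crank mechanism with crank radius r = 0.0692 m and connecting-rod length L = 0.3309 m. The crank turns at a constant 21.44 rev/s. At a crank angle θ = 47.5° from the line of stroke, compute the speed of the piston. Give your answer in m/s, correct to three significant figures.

ω = 2π·21.4 = 134.7 rad/s
For an in-line slider-crank, x = r cosθ + √(L² − r² sin²θ), so v = −rω sinθ·[1 + r cosθ/√(L² − r² sin²θ)].
With r = 0.0692 m, L = 0.3309 m, θ = 47.5°: √(L² − r² sin²θ) = 0.32694 m.
v = −0.0692·134.7·0.73728·[1 + 0.0692·0.67559/0.32694] = -7.8557 m/s.
|v| = 7.8557 m/s.

7.86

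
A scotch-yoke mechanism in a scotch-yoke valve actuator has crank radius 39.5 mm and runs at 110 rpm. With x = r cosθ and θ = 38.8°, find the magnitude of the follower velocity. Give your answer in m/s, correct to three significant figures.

ω = 11.52 rad/s (from 110 rpm).
x = r cosθ ⇒ ẋ = −rω sinθ.
|v| = rω|sinθ| = 0.0395·11.52·|sin 38.8°| = 0.28511 m/s.

0.285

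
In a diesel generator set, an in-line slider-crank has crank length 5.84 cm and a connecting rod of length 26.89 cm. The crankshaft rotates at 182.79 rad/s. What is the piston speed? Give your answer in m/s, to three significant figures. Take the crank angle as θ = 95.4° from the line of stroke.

10.4

ω = 182.8 rad/s
For an in-line slider-crank, x = r cosθ + √(L² − r² sin²θ), so v = −rω sinθ·[1 + r cosθ/√(L² − r² sin²θ)].
With r = 0.0584 m, L = 0.2689 m, θ = 95.4°: √(L² − r² sin²θ) = 0.26254 m.
v = −0.0584·182.8·0.99556·[1 + 0.0584·-0.09411/0.26254] = -10.405 m/s.
|v| = 10.405 m/s.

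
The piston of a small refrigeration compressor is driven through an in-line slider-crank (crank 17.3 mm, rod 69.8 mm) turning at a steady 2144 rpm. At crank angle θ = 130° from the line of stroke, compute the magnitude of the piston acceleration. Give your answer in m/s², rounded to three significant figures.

595

ω = 2π·2144/60 = 224.5 rad/s
x(θ) = r cosθ + √(L² − r² sin²θ); with ω constant, a = ω²·d²x/dθ².
d²x/dθ² = −r cosθ − r²(cos2θ)/√u − r⁴ sin²2θ/(4u^{3/2}),  u = L² − r² sin²θ = 0.00469641 m².
Substituting r = 0.0173 m, L = 0.0698 m, θ = 130°: d²x/dθ² = +0.011811 m.
a = ω²·d²x/dθ² = (224.5)²·(+0.011811) = +595.38 m/s²;  |a| = 595.38 m/s².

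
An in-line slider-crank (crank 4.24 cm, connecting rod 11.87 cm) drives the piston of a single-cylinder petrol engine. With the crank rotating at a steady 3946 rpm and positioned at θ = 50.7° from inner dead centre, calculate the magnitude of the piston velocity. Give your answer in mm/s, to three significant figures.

ω = 2π·3946/60 = 413.2 rad/s
For an in-line slider-crank, x = r cosθ + √(L² − r² sin²θ), so v = −rω sinθ·[1 + r cosθ/√(L² − r² sin²θ)].
With r = 0.0424 m, L = 0.1187 m, θ = 50.7°: √(L² − r² sin²θ) = 0.11408 m.
v = −0.0424·413.2·0.77384·[1 + 0.0424·0.63338/0.11408] = -16.75 m/s.
|v| = 16.75 m/s = 16750 mm/s.

16800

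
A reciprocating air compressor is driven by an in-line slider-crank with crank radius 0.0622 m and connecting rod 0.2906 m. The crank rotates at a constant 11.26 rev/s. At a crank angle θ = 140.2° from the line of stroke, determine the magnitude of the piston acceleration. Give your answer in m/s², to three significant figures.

ω = 2π·11.3 = 70.75 rad/s
x(θ) = r cosθ + √(L² − r² sin²θ); with ω constant, a = ω²·d²x/dθ².
d²x/dθ² = −r cosθ − r²(cos2θ)/√u − r⁴ sin²2θ/(4u^{3/2}),  u = L² − r² sin²θ = 0.0828631 m².
Substituting r = 0.0622 m, L = 0.2906 m, θ = 140.2°: d²x/dθ² = +0.045209 m.
a = ω²·d²x/dθ² = (70.75)²·(+0.045209) = +226.29 m/s²;  |a| = 226.29 m/s².

226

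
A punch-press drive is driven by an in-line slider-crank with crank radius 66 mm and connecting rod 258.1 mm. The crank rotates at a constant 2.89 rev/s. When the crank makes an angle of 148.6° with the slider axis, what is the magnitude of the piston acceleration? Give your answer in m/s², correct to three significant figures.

15.9

ω = 2π·2.89 = 18.16 rad/s
x(θ) = r cosθ + √(L² − r² sin²θ); with ω constant, a = ω²·d²x/dθ².
d²x/dθ² = −r cosθ − r²(cos2θ)/√u − r⁴ sin²2θ/(4u^{3/2}),  u = L² − r² sin²θ = 0.0654332 m².
Substituting r = 0.066 m, L = 0.2581 m, θ = 148.6°: d²x/dθ² = +0.048326 m.
a = ω²·d²x/dθ² = (18.16)²·(+0.048326) = +15.934 m/s²;  |a| = 15.934 m/s².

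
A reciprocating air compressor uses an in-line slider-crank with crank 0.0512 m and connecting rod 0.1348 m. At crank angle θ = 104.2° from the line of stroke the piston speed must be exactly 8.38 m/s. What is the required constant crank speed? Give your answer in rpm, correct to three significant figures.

For an in-line slider-crank, |v_piston| = rω|sinθ|·[1 + r cosθ/√(L² − r² sin²θ)].
With r = 0.0512 m, L = 0.1348 m, θ = 104.2°: the bracketed kinematic factor |dx/dθ| = 0.044661 m.
ω = v/|dx/dθ| = 8.38/0.044661 = 187.63 rad/s.
N = 60ω/(2π) = 1791.8 rpm.

1790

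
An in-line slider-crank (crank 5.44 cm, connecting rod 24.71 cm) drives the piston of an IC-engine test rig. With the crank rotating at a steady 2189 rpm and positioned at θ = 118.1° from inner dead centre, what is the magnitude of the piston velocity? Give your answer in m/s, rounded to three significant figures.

ω = 2π·2189/60 = 229.2 rad/s
For an in-line slider-crank, x = r cosθ + √(L² − r² sin²θ), so v = −rω sinθ·[1 + r cosθ/√(L² − r² sin²θ)].
With r = 0.0544 m, L = 0.2471 m, θ = 118.1°: √(L² − r² sin²θ) = 0.2424 m.
v = −0.0544·229.2·0.88213·[1 + 0.0544·-0.47101/0.2424] = -9.8375 m/s.
|v| = 9.8375 m/s.

9.84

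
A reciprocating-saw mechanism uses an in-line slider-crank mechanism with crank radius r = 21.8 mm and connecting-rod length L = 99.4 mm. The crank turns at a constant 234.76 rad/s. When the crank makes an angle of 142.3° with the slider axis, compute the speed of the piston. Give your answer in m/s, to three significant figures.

ω = 234.8 rad/s
For an in-line slider-crank, x = r cosθ + √(L² − r² sin²θ), so v = −rω sinθ·[1 + r cosθ/√(L² − r² sin²θ)].
With r = 0.0218 m, L = 0.0994 m, θ = 142.3°: √(L² − r² sin²θ) = 0.098502 m.
v = −0.0218·234.8·0.61153·[1 + 0.0218·-0.79122/0.098502] = -2.5816 m/s.
|v| = 2.5816 m/s.

2.58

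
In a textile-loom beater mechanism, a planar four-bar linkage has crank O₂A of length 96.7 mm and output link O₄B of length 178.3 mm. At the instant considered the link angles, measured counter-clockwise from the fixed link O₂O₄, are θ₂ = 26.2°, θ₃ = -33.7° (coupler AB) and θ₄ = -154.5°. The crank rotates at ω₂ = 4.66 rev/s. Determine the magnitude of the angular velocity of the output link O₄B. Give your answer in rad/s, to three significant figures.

16.0

ω₂ = 29.28 rad/s (from 4.66 rev/s).
Differentiating the loop-closure r₂e^{iθ₂}+r₃e^{iθ₃}=r₁+r₄e^{iθ₄} gives r₂ω₂e^{iθ₂}+r₃ω₃e^{iθ₃}=r₄ω₄e^{iθ₄}.
Eliminating the other unknown: ω₄ = r₂ω₂ sin(θ₂−θ₃) / [r₄ sin(θ₄−θ₃)].
Numerator sine = +0.86515; denominator sine = -0.85896.
Result = 0.0967·29.28·(+0.86515) / (0.1783·(-0.85896)) = -15.994 rad/s; magnitude 15.994 rad/s.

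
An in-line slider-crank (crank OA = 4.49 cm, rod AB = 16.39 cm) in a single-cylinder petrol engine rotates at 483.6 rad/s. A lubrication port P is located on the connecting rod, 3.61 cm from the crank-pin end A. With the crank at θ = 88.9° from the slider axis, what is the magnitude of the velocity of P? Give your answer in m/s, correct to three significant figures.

ω = 483.6 rad/s.  Crank-pin speed |V_A| = rω = 21.714 m/s, perpendicular to OA.
Rod angle: sinφ = −(r/L) sinθ ⇒ φ = -15.896°; ω_rod = −rω cosθ/√(L²−r²sin²θ) = -2.6444 rad/s.
V_P = V_A + ω_rod × AP, with AP = 0.0361 m along the rod.
Components: V_Px = −rω sinθ − a·ω_rod·sinφ = -21.736 m/s;  V_Py = rω cosθ + a·ω_rod·cosφ = +0.32503 m/s.
|V_P| = √(V_Px² + V_Py²) = 21.738 m/s.

21.7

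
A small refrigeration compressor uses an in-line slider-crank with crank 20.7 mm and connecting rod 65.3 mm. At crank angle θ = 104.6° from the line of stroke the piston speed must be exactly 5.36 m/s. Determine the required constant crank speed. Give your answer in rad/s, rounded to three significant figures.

For an in-line slider-crank, |v_piston| = rω|sinθ|·[1 + r cosθ/√(L² − r² sin²θ)].
With r = 0.0207 m, L = 0.0653 m, θ = 104.6°: the bracketed kinematic factor |dx/dθ| = 0.01835 m.
ω = v/|dx/dθ| = 5.36/0.01835 = 292.1 rad/s.

292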